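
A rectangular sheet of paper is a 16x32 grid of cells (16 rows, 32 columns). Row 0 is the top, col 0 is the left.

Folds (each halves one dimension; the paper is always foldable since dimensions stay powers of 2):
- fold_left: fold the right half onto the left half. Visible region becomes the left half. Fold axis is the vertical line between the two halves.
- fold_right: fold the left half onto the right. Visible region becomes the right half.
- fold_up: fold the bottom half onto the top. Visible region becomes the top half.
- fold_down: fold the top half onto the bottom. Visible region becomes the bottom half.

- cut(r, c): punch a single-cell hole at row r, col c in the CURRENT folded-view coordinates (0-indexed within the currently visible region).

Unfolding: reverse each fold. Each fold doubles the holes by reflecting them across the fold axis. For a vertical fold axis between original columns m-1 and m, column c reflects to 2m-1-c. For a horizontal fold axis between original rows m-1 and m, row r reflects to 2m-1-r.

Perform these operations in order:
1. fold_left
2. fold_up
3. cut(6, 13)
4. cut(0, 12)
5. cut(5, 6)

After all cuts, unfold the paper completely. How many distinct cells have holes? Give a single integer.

Op 1 fold_left: fold axis v@16; visible region now rows[0,16) x cols[0,16) = 16x16
Op 2 fold_up: fold axis h@8; visible region now rows[0,8) x cols[0,16) = 8x16
Op 3 cut(6, 13): punch at orig (6,13); cuts so far [(6, 13)]; region rows[0,8) x cols[0,16) = 8x16
Op 4 cut(0, 12): punch at orig (0,12); cuts so far [(0, 12), (6, 13)]; region rows[0,8) x cols[0,16) = 8x16
Op 5 cut(5, 6): punch at orig (5,6); cuts so far [(0, 12), (5, 6), (6, 13)]; region rows[0,8) x cols[0,16) = 8x16
Unfold 1 (reflect across h@8): 6 holes -> [(0, 12), (5, 6), (6, 13), (9, 13), (10, 6), (15, 12)]
Unfold 2 (reflect across v@16): 12 holes -> [(0, 12), (0, 19), (5, 6), (5, 25), (6, 13), (6, 18), (9, 13), (9, 18), (10, 6), (10, 25), (15, 12), (15, 19)]

Answer: 12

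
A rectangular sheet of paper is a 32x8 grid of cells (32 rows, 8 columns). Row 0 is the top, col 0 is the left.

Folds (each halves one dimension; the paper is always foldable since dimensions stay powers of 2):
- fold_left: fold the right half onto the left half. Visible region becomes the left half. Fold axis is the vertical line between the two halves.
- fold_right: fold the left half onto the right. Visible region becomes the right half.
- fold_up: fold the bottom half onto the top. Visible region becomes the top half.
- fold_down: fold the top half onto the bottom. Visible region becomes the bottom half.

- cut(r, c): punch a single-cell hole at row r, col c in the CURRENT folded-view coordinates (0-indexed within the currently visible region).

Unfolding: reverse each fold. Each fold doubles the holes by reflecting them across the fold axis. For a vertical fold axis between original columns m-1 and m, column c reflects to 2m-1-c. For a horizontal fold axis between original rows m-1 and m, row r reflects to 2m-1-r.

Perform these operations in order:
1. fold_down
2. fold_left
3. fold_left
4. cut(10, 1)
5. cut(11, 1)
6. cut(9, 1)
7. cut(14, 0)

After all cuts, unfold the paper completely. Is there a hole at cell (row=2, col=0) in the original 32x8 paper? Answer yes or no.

Answer: no

Derivation:
Op 1 fold_down: fold axis h@16; visible region now rows[16,32) x cols[0,8) = 16x8
Op 2 fold_left: fold axis v@4; visible region now rows[16,32) x cols[0,4) = 16x4
Op 3 fold_left: fold axis v@2; visible region now rows[16,32) x cols[0,2) = 16x2
Op 4 cut(10, 1): punch at orig (26,1); cuts so far [(26, 1)]; region rows[16,32) x cols[0,2) = 16x2
Op 5 cut(11, 1): punch at orig (27,1); cuts so far [(26, 1), (27, 1)]; region rows[16,32) x cols[0,2) = 16x2
Op 6 cut(9, 1): punch at orig (25,1); cuts so far [(25, 1), (26, 1), (27, 1)]; region rows[16,32) x cols[0,2) = 16x2
Op 7 cut(14, 0): punch at orig (30,0); cuts so far [(25, 1), (26, 1), (27, 1), (30, 0)]; region rows[16,32) x cols[0,2) = 16x2
Unfold 1 (reflect across v@2): 8 holes -> [(25, 1), (25, 2), (26, 1), (26, 2), (27, 1), (27, 2), (30, 0), (30, 3)]
Unfold 2 (reflect across v@4): 16 holes -> [(25, 1), (25, 2), (25, 5), (25, 6), (26, 1), (26, 2), (26, 5), (26, 6), (27, 1), (27, 2), (27, 5), (27, 6), (30, 0), (30, 3), (30, 4), (30, 7)]
Unfold 3 (reflect across h@16): 32 holes -> [(1, 0), (1, 3), (1, 4), (1, 7), (4, 1), (4, 2), (4, 5), (4, 6), (5, 1), (5, 2), (5, 5), (5, 6), (6, 1), (6, 2), (6, 5), (6, 6), (25, 1), (25, 2), (25, 5), (25, 6), (26, 1), (26, 2), (26, 5), (26, 6), (27, 1), (27, 2), (27, 5), (27, 6), (30, 0), (30, 3), (30, 4), (30, 7)]
Holes: [(1, 0), (1, 3), (1, 4), (1, 7), (4, 1), (4, 2), (4, 5), (4, 6), (5, 1), (5, 2), (5, 5), (5, 6), (6, 1), (6, 2), (6, 5), (6, 6), (25, 1), (25, 2), (25, 5), (25, 6), (26, 1), (26, 2), (26, 5), (26, 6), (27, 1), (27, 2), (27, 5), (27, 6), (30, 0), (30, 3), (30, 4), (30, 7)]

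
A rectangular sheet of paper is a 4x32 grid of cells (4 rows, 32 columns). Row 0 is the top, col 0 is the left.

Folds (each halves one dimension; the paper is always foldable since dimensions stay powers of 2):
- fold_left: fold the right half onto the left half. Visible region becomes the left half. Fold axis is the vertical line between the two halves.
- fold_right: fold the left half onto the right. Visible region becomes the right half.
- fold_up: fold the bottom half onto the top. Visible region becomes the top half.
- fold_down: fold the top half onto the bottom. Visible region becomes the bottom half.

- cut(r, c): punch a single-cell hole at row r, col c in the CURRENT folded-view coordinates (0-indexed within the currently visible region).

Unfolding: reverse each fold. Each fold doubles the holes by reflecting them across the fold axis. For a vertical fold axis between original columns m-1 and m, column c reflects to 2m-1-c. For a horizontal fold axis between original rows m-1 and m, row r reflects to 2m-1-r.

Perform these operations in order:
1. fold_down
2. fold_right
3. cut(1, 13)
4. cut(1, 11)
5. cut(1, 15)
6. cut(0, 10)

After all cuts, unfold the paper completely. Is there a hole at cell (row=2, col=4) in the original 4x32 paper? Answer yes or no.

Answer: no

Derivation:
Op 1 fold_down: fold axis h@2; visible region now rows[2,4) x cols[0,32) = 2x32
Op 2 fold_right: fold axis v@16; visible region now rows[2,4) x cols[16,32) = 2x16
Op 3 cut(1, 13): punch at orig (3,29); cuts so far [(3, 29)]; region rows[2,4) x cols[16,32) = 2x16
Op 4 cut(1, 11): punch at orig (3,27); cuts so far [(3, 27), (3, 29)]; region rows[2,4) x cols[16,32) = 2x16
Op 5 cut(1, 15): punch at orig (3,31); cuts so far [(3, 27), (3, 29), (3, 31)]; region rows[2,4) x cols[16,32) = 2x16
Op 6 cut(0, 10): punch at orig (2,26); cuts so far [(2, 26), (3, 27), (3, 29), (3, 31)]; region rows[2,4) x cols[16,32) = 2x16
Unfold 1 (reflect across v@16): 8 holes -> [(2, 5), (2, 26), (3, 0), (3, 2), (3, 4), (3, 27), (3, 29), (3, 31)]
Unfold 2 (reflect across h@2): 16 holes -> [(0, 0), (0, 2), (0, 4), (0, 27), (0, 29), (0, 31), (1, 5), (1, 26), (2, 5), (2, 26), (3, 0), (3, 2), (3, 4), (3, 27), (3, 29), (3, 31)]
Holes: [(0, 0), (0, 2), (0, 4), (0, 27), (0, 29), (0, 31), (1, 5), (1, 26), (2, 5), (2, 26), (3, 0), (3, 2), (3, 4), (3, 27), (3, 29), (3, 31)]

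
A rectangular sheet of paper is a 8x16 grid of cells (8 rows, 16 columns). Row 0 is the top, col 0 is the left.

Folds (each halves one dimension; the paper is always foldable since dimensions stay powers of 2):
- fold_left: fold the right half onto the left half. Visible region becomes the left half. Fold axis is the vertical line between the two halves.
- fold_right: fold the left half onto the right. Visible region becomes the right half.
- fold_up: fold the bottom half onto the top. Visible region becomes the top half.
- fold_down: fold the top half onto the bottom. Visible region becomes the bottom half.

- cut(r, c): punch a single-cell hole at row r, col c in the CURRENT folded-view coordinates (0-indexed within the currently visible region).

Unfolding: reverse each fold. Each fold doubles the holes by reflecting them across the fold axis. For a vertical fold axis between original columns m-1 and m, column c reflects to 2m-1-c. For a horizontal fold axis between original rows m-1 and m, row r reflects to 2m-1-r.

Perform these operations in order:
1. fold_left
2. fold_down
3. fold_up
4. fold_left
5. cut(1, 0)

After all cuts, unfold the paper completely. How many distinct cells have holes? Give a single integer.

Answer: 16

Derivation:
Op 1 fold_left: fold axis v@8; visible region now rows[0,8) x cols[0,8) = 8x8
Op 2 fold_down: fold axis h@4; visible region now rows[4,8) x cols[0,8) = 4x8
Op 3 fold_up: fold axis h@6; visible region now rows[4,6) x cols[0,8) = 2x8
Op 4 fold_left: fold axis v@4; visible region now rows[4,6) x cols[0,4) = 2x4
Op 5 cut(1, 0): punch at orig (5,0); cuts so far [(5, 0)]; region rows[4,6) x cols[0,4) = 2x4
Unfold 1 (reflect across v@4): 2 holes -> [(5, 0), (5, 7)]
Unfold 2 (reflect across h@6): 4 holes -> [(5, 0), (5, 7), (6, 0), (6, 7)]
Unfold 3 (reflect across h@4): 8 holes -> [(1, 0), (1, 7), (2, 0), (2, 7), (5, 0), (5, 7), (6, 0), (6, 7)]
Unfold 4 (reflect across v@8): 16 holes -> [(1, 0), (1, 7), (1, 8), (1, 15), (2, 0), (2, 7), (2, 8), (2, 15), (5, 0), (5, 7), (5, 8), (5, 15), (6, 0), (6, 7), (6, 8), (6, 15)]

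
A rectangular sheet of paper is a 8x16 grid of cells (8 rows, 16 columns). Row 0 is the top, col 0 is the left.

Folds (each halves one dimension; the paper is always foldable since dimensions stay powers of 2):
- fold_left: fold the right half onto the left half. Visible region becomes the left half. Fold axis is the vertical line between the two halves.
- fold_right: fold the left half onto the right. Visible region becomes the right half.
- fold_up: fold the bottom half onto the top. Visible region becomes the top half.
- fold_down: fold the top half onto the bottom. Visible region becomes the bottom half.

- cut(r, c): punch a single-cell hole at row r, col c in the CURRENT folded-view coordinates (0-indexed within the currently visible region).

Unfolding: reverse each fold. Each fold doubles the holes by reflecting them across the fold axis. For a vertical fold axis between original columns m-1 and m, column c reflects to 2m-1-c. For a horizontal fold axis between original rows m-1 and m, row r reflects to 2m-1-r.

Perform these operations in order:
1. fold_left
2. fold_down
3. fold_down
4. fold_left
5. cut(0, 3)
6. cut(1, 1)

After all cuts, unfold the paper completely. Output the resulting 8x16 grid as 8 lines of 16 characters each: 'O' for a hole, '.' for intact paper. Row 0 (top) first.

Op 1 fold_left: fold axis v@8; visible region now rows[0,8) x cols[0,8) = 8x8
Op 2 fold_down: fold axis h@4; visible region now rows[4,8) x cols[0,8) = 4x8
Op 3 fold_down: fold axis h@6; visible region now rows[6,8) x cols[0,8) = 2x8
Op 4 fold_left: fold axis v@4; visible region now rows[6,8) x cols[0,4) = 2x4
Op 5 cut(0, 3): punch at orig (6,3); cuts so far [(6, 3)]; region rows[6,8) x cols[0,4) = 2x4
Op 6 cut(1, 1): punch at orig (7,1); cuts so far [(6, 3), (7, 1)]; region rows[6,8) x cols[0,4) = 2x4
Unfold 1 (reflect across v@4): 4 holes -> [(6, 3), (6, 4), (7, 1), (7, 6)]
Unfold 2 (reflect across h@6): 8 holes -> [(4, 1), (4, 6), (5, 3), (5, 4), (6, 3), (6, 4), (7, 1), (7, 6)]
Unfold 3 (reflect across h@4): 16 holes -> [(0, 1), (0, 6), (1, 3), (1, 4), (2, 3), (2, 4), (3, 1), (3, 6), (4, 1), (4, 6), (5, 3), (5, 4), (6, 3), (6, 4), (7, 1), (7, 6)]
Unfold 4 (reflect across v@8): 32 holes -> [(0, 1), (0, 6), (0, 9), (0, 14), (1, 3), (1, 4), (1, 11), (1, 12), (2, 3), (2, 4), (2, 11), (2, 12), (3, 1), (3, 6), (3, 9), (3, 14), (4, 1), (4, 6), (4, 9), (4, 14), (5, 3), (5, 4), (5, 11), (5, 12), (6, 3), (6, 4), (6, 11), (6, 12), (7, 1), (7, 6), (7, 9), (7, 14)]

Answer: .O....O..O....O.
...OO......OO...
...OO......OO...
.O....O..O....O.
.O....O..O....O.
...OO......OO...
...OO......OO...
.O....O..O....O.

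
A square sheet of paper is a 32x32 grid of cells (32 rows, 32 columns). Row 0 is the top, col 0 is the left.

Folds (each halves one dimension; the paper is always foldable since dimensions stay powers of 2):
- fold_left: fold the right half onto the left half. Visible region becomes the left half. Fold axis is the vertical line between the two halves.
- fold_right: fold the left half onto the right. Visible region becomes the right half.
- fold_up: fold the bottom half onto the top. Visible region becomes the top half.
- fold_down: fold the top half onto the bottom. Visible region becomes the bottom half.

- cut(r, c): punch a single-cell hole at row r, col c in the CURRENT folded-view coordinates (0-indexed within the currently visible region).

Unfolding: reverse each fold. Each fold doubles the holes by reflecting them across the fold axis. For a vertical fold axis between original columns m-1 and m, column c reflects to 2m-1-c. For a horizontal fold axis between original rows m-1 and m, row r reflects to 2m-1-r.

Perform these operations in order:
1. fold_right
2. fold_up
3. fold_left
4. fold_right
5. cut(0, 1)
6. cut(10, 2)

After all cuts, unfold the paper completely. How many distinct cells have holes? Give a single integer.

Op 1 fold_right: fold axis v@16; visible region now rows[0,32) x cols[16,32) = 32x16
Op 2 fold_up: fold axis h@16; visible region now rows[0,16) x cols[16,32) = 16x16
Op 3 fold_left: fold axis v@24; visible region now rows[0,16) x cols[16,24) = 16x8
Op 4 fold_right: fold axis v@20; visible region now rows[0,16) x cols[20,24) = 16x4
Op 5 cut(0, 1): punch at orig (0,21); cuts so far [(0, 21)]; region rows[0,16) x cols[20,24) = 16x4
Op 6 cut(10, 2): punch at orig (10,22); cuts so far [(0, 21), (10, 22)]; region rows[0,16) x cols[20,24) = 16x4
Unfold 1 (reflect across v@20): 4 holes -> [(0, 18), (0, 21), (10, 17), (10, 22)]
Unfold 2 (reflect across v@24): 8 holes -> [(0, 18), (0, 21), (0, 26), (0, 29), (10, 17), (10, 22), (10, 25), (10, 30)]
Unfold 3 (reflect across h@16): 16 holes -> [(0, 18), (0, 21), (0, 26), (0, 29), (10, 17), (10, 22), (10, 25), (10, 30), (21, 17), (21, 22), (21, 25), (21, 30), (31, 18), (31, 21), (31, 26), (31, 29)]
Unfold 4 (reflect across v@16): 32 holes -> [(0, 2), (0, 5), (0, 10), (0, 13), (0, 18), (0, 21), (0, 26), (0, 29), (10, 1), (10, 6), (10, 9), (10, 14), (10, 17), (10, 22), (10, 25), (10, 30), (21, 1), (21, 6), (21, 9), (21, 14), (21, 17), (21, 22), (21, 25), (21, 30), (31, 2), (31, 5), (31, 10), (31, 13), (31, 18), (31, 21), (31, 26), (31, 29)]

Answer: 32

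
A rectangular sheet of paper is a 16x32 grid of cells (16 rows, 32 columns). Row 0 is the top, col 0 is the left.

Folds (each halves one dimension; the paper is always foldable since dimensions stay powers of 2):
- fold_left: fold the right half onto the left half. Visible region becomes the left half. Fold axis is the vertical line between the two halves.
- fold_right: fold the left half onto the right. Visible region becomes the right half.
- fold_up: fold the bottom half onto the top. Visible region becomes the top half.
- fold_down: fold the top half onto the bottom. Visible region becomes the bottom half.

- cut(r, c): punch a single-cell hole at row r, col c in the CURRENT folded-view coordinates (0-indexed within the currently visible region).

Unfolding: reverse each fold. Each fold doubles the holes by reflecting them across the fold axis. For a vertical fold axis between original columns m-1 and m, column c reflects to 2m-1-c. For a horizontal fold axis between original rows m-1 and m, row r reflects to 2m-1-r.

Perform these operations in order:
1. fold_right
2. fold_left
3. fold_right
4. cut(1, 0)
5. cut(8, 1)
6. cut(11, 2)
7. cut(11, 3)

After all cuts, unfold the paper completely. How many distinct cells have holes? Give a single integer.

Answer: 32

Derivation:
Op 1 fold_right: fold axis v@16; visible region now rows[0,16) x cols[16,32) = 16x16
Op 2 fold_left: fold axis v@24; visible region now rows[0,16) x cols[16,24) = 16x8
Op 3 fold_right: fold axis v@20; visible region now rows[0,16) x cols[20,24) = 16x4
Op 4 cut(1, 0): punch at orig (1,20); cuts so far [(1, 20)]; region rows[0,16) x cols[20,24) = 16x4
Op 5 cut(8, 1): punch at orig (8,21); cuts so far [(1, 20), (8, 21)]; region rows[0,16) x cols[20,24) = 16x4
Op 6 cut(11, 2): punch at orig (11,22); cuts so far [(1, 20), (8, 21), (11, 22)]; region rows[0,16) x cols[20,24) = 16x4
Op 7 cut(11, 3): punch at orig (11,23); cuts so far [(1, 20), (8, 21), (11, 22), (11, 23)]; region rows[0,16) x cols[20,24) = 16x4
Unfold 1 (reflect across v@20): 8 holes -> [(1, 19), (1, 20), (8, 18), (8, 21), (11, 16), (11, 17), (11, 22), (11, 23)]
Unfold 2 (reflect across v@24): 16 holes -> [(1, 19), (1, 20), (1, 27), (1, 28), (8, 18), (8, 21), (8, 26), (8, 29), (11, 16), (11, 17), (11, 22), (11, 23), (11, 24), (11, 25), (11, 30), (11, 31)]
Unfold 3 (reflect across v@16): 32 holes -> [(1, 3), (1, 4), (1, 11), (1, 12), (1, 19), (1, 20), (1, 27), (1, 28), (8, 2), (8, 5), (8, 10), (8, 13), (8, 18), (8, 21), (8, 26), (8, 29), (11, 0), (11, 1), (11, 6), (11, 7), (11, 8), (11, 9), (11, 14), (11, 15), (11, 16), (11, 17), (11, 22), (11, 23), (11, 24), (11, 25), (11, 30), (11, 31)]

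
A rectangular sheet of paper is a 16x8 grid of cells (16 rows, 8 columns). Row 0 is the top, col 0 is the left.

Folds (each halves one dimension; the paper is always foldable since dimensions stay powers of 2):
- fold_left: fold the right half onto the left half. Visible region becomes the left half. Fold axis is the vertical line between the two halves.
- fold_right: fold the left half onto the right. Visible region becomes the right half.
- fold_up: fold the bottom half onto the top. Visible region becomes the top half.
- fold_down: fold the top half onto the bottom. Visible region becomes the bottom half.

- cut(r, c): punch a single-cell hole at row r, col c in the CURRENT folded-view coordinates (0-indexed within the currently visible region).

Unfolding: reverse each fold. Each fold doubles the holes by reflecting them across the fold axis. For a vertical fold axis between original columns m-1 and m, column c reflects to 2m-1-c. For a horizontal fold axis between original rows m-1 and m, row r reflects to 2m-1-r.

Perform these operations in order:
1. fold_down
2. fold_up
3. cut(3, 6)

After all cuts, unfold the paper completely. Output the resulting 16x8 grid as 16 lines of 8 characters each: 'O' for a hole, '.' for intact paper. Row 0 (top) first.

Answer: ........
........
........
......O.
......O.
........
........
........
........
........
........
......O.
......O.
........
........
........

Derivation:
Op 1 fold_down: fold axis h@8; visible region now rows[8,16) x cols[0,8) = 8x8
Op 2 fold_up: fold axis h@12; visible region now rows[8,12) x cols[0,8) = 4x8
Op 3 cut(3, 6): punch at orig (11,6); cuts so far [(11, 6)]; region rows[8,12) x cols[0,8) = 4x8
Unfold 1 (reflect across h@12): 2 holes -> [(11, 6), (12, 6)]
Unfold 2 (reflect across h@8): 4 holes -> [(3, 6), (4, 6), (11, 6), (12, 6)]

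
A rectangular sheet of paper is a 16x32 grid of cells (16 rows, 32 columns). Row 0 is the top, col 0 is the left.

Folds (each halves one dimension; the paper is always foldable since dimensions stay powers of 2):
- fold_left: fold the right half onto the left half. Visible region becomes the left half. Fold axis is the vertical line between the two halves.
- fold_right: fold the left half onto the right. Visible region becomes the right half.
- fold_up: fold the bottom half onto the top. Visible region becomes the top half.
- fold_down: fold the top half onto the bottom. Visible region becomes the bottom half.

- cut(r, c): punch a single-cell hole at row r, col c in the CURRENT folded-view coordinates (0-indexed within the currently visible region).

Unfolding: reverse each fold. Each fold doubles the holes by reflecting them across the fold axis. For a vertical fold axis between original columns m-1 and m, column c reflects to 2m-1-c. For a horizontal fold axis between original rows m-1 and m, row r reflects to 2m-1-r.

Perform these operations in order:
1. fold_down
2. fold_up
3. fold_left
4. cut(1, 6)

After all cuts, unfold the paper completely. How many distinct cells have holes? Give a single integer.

Answer: 8

Derivation:
Op 1 fold_down: fold axis h@8; visible region now rows[8,16) x cols[0,32) = 8x32
Op 2 fold_up: fold axis h@12; visible region now rows[8,12) x cols[0,32) = 4x32
Op 3 fold_left: fold axis v@16; visible region now rows[8,12) x cols[0,16) = 4x16
Op 4 cut(1, 6): punch at orig (9,6); cuts so far [(9, 6)]; region rows[8,12) x cols[0,16) = 4x16
Unfold 1 (reflect across v@16): 2 holes -> [(9, 6), (9, 25)]
Unfold 2 (reflect across h@12): 4 holes -> [(9, 6), (9, 25), (14, 6), (14, 25)]
Unfold 3 (reflect across h@8): 8 holes -> [(1, 6), (1, 25), (6, 6), (6, 25), (9, 6), (9, 25), (14, 6), (14, 25)]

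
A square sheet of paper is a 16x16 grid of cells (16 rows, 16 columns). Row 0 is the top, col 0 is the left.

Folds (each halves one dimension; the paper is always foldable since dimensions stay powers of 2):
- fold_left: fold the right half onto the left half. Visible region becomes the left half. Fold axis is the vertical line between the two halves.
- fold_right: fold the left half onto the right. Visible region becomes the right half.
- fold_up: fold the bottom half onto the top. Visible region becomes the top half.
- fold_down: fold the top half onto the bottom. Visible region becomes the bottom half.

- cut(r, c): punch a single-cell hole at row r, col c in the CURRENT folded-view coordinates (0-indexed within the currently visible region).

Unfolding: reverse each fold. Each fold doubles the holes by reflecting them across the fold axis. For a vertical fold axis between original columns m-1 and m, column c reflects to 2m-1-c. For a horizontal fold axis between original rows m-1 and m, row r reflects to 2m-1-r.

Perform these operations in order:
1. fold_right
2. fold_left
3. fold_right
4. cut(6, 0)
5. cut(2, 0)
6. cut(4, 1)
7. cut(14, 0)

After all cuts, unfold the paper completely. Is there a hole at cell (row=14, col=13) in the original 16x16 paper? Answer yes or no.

Answer: yes

Derivation:
Op 1 fold_right: fold axis v@8; visible region now rows[0,16) x cols[8,16) = 16x8
Op 2 fold_left: fold axis v@12; visible region now rows[0,16) x cols[8,12) = 16x4
Op 3 fold_right: fold axis v@10; visible region now rows[0,16) x cols[10,12) = 16x2
Op 4 cut(6, 0): punch at orig (6,10); cuts so far [(6, 10)]; region rows[0,16) x cols[10,12) = 16x2
Op 5 cut(2, 0): punch at orig (2,10); cuts so far [(2, 10), (6, 10)]; region rows[0,16) x cols[10,12) = 16x2
Op 6 cut(4, 1): punch at orig (4,11); cuts so far [(2, 10), (4, 11), (6, 10)]; region rows[0,16) x cols[10,12) = 16x2
Op 7 cut(14, 0): punch at orig (14,10); cuts so far [(2, 10), (4, 11), (6, 10), (14, 10)]; region rows[0,16) x cols[10,12) = 16x2
Unfold 1 (reflect across v@10): 8 holes -> [(2, 9), (2, 10), (4, 8), (4, 11), (6, 9), (6, 10), (14, 9), (14, 10)]
Unfold 2 (reflect across v@12): 16 holes -> [(2, 9), (2, 10), (2, 13), (2, 14), (4, 8), (4, 11), (4, 12), (4, 15), (6, 9), (6, 10), (6, 13), (6, 14), (14, 9), (14, 10), (14, 13), (14, 14)]
Unfold 3 (reflect across v@8): 32 holes -> [(2, 1), (2, 2), (2, 5), (2, 6), (2, 9), (2, 10), (2, 13), (2, 14), (4, 0), (4, 3), (4, 4), (4, 7), (4, 8), (4, 11), (4, 12), (4, 15), (6, 1), (6, 2), (6, 5), (6, 6), (6, 9), (6, 10), (6, 13), (6, 14), (14, 1), (14, 2), (14, 5), (14, 6), (14, 9), (14, 10), (14, 13), (14, 14)]
Holes: [(2, 1), (2, 2), (2, 5), (2, 6), (2, 9), (2, 10), (2, 13), (2, 14), (4, 0), (4, 3), (4, 4), (4, 7), (4, 8), (4, 11), (4, 12), (4, 15), (6, 1), (6, 2), (6, 5), (6, 6), (6, 9), (6, 10), (6, 13), (6, 14), (14, 1), (14, 2), (14, 5), (14, 6), (14, 9), (14, 10), (14, 13), (14, 14)]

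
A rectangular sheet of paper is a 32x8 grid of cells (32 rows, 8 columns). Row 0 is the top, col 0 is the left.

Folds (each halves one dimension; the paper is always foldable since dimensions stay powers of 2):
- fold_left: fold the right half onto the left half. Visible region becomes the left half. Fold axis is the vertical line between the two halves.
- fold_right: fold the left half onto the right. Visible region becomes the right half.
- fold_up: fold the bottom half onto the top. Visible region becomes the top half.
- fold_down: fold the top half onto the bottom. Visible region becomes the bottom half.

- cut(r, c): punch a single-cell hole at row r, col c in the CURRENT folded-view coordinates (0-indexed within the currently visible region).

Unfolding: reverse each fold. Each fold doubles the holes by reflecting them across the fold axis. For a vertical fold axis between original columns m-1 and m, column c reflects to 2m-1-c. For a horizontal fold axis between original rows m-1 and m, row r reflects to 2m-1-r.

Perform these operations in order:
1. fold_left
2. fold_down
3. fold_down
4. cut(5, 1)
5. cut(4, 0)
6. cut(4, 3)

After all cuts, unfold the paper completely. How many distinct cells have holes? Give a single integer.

Answer: 24

Derivation:
Op 1 fold_left: fold axis v@4; visible region now rows[0,32) x cols[0,4) = 32x4
Op 2 fold_down: fold axis h@16; visible region now rows[16,32) x cols[0,4) = 16x4
Op 3 fold_down: fold axis h@24; visible region now rows[24,32) x cols[0,4) = 8x4
Op 4 cut(5, 1): punch at orig (29,1); cuts so far [(29, 1)]; region rows[24,32) x cols[0,4) = 8x4
Op 5 cut(4, 0): punch at orig (28,0); cuts so far [(28, 0), (29, 1)]; region rows[24,32) x cols[0,4) = 8x4
Op 6 cut(4, 3): punch at orig (28,3); cuts so far [(28, 0), (28, 3), (29, 1)]; region rows[24,32) x cols[0,4) = 8x4
Unfold 1 (reflect across h@24): 6 holes -> [(18, 1), (19, 0), (19, 3), (28, 0), (28, 3), (29, 1)]
Unfold 2 (reflect across h@16): 12 holes -> [(2, 1), (3, 0), (3, 3), (12, 0), (12, 3), (13, 1), (18, 1), (19, 0), (19, 3), (28, 0), (28, 3), (29, 1)]
Unfold 3 (reflect across v@4): 24 holes -> [(2, 1), (2, 6), (3, 0), (3, 3), (3, 4), (3, 7), (12, 0), (12, 3), (12, 4), (12, 7), (13, 1), (13, 6), (18, 1), (18, 6), (19, 0), (19, 3), (19, 4), (19, 7), (28, 0), (28, 3), (28, 4), (28, 7), (29, 1), (29, 6)]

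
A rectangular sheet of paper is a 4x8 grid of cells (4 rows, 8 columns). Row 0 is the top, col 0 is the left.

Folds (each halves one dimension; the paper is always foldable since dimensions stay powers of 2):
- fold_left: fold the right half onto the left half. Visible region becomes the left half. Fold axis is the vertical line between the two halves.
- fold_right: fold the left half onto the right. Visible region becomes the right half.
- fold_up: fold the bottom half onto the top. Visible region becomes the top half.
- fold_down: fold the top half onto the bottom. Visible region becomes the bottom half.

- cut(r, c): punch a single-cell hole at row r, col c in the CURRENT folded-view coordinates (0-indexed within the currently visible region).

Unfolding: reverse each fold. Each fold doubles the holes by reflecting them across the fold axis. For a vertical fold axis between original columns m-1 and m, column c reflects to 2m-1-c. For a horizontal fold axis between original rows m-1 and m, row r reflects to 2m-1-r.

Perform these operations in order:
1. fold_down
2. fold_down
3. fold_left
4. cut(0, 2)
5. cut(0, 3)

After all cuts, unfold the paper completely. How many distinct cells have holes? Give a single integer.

Op 1 fold_down: fold axis h@2; visible region now rows[2,4) x cols[0,8) = 2x8
Op 2 fold_down: fold axis h@3; visible region now rows[3,4) x cols[0,8) = 1x8
Op 3 fold_left: fold axis v@4; visible region now rows[3,4) x cols[0,4) = 1x4
Op 4 cut(0, 2): punch at orig (3,2); cuts so far [(3, 2)]; region rows[3,4) x cols[0,4) = 1x4
Op 5 cut(0, 3): punch at orig (3,3); cuts so far [(3, 2), (3, 3)]; region rows[3,4) x cols[0,4) = 1x4
Unfold 1 (reflect across v@4): 4 holes -> [(3, 2), (3, 3), (3, 4), (3, 5)]
Unfold 2 (reflect across h@3): 8 holes -> [(2, 2), (2, 3), (2, 4), (2, 5), (3, 2), (3, 3), (3, 4), (3, 5)]
Unfold 3 (reflect across h@2): 16 holes -> [(0, 2), (0, 3), (0, 4), (0, 5), (1, 2), (1, 3), (1, 4), (1, 5), (2, 2), (2, 3), (2, 4), (2, 5), (3, 2), (3, 3), (3, 4), (3, 5)]

Answer: 16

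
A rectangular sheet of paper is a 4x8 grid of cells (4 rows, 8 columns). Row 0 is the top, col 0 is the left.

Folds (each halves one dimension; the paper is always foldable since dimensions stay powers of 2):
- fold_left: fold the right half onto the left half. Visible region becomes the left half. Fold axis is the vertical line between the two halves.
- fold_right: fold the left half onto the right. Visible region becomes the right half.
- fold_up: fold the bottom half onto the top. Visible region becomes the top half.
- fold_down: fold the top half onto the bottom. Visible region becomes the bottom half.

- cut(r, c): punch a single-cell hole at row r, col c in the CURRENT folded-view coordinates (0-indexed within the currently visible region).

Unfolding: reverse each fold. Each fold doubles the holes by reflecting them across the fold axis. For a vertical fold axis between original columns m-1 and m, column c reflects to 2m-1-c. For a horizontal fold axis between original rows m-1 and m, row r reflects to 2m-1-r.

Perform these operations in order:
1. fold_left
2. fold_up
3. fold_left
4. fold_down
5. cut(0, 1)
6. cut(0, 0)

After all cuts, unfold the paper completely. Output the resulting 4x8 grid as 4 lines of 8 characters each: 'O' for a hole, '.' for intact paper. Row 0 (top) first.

Answer: OOOOOOOO
OOOOOOOO
OOOOOOOO
OOOOOOOO

Derivation:
Op 1 fold_left: fold axis v@4; visible region now rows[0,4) x cols[0,4) = 4x4
Op 2 fold_up: fold axis h@2; visible region now rows[0,2) x cols[0,4) = 2x4
Op 3 fold_left: fold axis v@2; visible region now rows[0,2) x cols[0,2) = 2x2
Op 4 fold_down: fold axis h@1; visible region now rows[1,2) x cols[0,2) = 1x2
Op 5 cut(0, 1): punch at orig (1,1); cuts so far [(1, 1)]; region rows[1,2) x cols[0,2) = 1x2
Op 6 cut(0, 0): punch at orig (1,0); cuts so far [(1, 0), (1, 1)]; region rows[1,2) x cols[0,2) = 1x2
Unfold 1 (reflect across h@1): 4 holes -> [(0, 0), (0, 1), (1, 0), (1, 1)]
Unfold 2 (reflect across v@2): 8 holes -> [(0, 0), (0, 1), (0, 2), (0, 3), (1, 0), (1, 1), (1, 2), (1, 3)]
Unfold 3 (reflect across h@2): 16 holes -> [(0, 0), (0, 1), (0, 2), (0, 3), (1, 0), (1, 1), (1, 2), (1, 3), (2, 0), (2, 1), (2, 2), (2, 3), (3, 0), (3, 1), (3, 2), (3, 3)]
Unfold 4 (reflect across v@4): 32 holes -> [(0, 0), (0, 1), (0, 2), (0, 3), (0, 4), (0, 5), (0, 6), (0, 7), (1, 0), (1, 1), (1, 2), (1, 3), (1, 4), (1, 5), (1, 6), (1, 7), (2, 0), (2, 1), (2, 2), (2, 3), (2, 4), (2, 5), (2, 6), (2, 7), (3, 0), (3, 1), (3, 2), (3, 3), (3, 4), (3, 5), (3, 6), (3, 7)]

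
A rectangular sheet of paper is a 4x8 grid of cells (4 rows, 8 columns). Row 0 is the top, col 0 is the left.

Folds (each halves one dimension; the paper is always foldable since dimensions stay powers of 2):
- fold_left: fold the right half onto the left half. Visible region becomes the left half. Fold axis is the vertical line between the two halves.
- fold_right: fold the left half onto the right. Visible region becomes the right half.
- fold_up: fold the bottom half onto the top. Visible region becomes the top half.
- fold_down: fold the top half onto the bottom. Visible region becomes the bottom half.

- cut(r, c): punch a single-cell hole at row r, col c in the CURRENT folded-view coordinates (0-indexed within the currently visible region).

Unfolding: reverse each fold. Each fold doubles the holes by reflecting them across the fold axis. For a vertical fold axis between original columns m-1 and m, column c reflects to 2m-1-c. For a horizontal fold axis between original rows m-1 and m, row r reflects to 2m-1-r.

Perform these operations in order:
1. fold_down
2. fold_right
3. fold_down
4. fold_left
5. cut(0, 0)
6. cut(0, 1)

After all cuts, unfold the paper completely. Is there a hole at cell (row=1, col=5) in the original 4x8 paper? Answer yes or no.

Answer: yes

Derivation:
Op 1 fold_down: fold axis h@2; visible region now rows[2,4) x cols[0,8) = 2x8
Op 2 fold_right: fold axis v@4; visible region now rows[2,4) x cols[4,8) = 2x4
Op 3 fold_down: fold axis h@3; visible region now rows[3,4) x cols[4,8) = 1x4
Op 4 fold_left: fold axis v@6; visible region now rows[3,4) x cols[4,6) = 1x2
Op 5 cut(0, 0): punch at orig (3,4); cuts so far [(3, 4)]; region rows[3,4) x cols[4,6) = 1x2
Op 6 cut(0, 1): punch at orig (3,5); cuts so far [(3, 4), (3, 5)]; region rows[3,4) x cols[4,6) = 1x2
Unfold 1 (reflect across v@6): 4 holes -> [(3, 4), (3, 5), (3, 6), (3, 7)]
Unfold 2 (reflect across h@3): 8 holes -> [(2, 4), (2, 5), (2, 6), (2, 7), (3, 4), (3, 5), (3, 6), (3, 7)]
Unfold 3 (reflect across v@4): 16 holes -> [(2, 0), (2, 1), (2, 2), (2, 3), (2, 4), (2, 5), (2, 6), (2, 7), (3, 0), (3, 1), (3, 2), (3, 3), (3, 4), (3, 5), (3, 6), (3, 7)]
Unfold 4 (reflect across h@2): 32 holes -> [(0, 0), (0, 1), (0, 2), (0, 3), (0, 4), (0, 5), (0, 6), (0, 7), (1, 0), (1, 1), (1, 2), (1, 3), (1, 4), (1, 5), (1, 6), (1, 7), (2, 0), (2, 1), (2, 2), (2, 3), (2, 4), (2, 5), (2, 6), (2, 7), (3, 0), (3, 1), (3, 2), (3, 3), (3, 4), (3, 5), (3, 6), (3, 7)]
Holes: [(0, 0), (0, 1), (0, 2), (0, 3), (0, 4), (0, 5), (0, 6), (0, 7), (1, 0), (1, 1), (1, 2), (1, 3), (1, 4), (1, 5), (1, 6), (1, 7), (2, 0), (2, 1), (2, 2), (2, 3), (2, 4), (2, 5), (2, 6), (2, 7), (3, 0), (3, 1), (3, 2), (3, 3), (3, 4), (3, 5), (3, 6), (3, 7)]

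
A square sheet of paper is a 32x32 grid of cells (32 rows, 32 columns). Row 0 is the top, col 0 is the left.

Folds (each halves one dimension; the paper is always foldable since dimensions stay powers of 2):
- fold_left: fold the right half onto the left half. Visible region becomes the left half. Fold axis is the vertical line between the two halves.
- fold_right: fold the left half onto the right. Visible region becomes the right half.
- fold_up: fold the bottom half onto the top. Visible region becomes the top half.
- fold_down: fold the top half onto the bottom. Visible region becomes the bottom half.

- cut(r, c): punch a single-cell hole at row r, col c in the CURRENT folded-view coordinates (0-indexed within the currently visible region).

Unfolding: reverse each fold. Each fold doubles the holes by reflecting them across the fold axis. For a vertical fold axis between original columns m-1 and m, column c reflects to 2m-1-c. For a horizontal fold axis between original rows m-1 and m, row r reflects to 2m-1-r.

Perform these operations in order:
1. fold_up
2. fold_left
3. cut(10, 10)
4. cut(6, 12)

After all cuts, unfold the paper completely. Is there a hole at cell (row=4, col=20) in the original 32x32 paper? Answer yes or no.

Answer: no

Derivation:
Op 1 fold_up: fold axis h@16; visible region now rows[0,16) x cols[0,32) = 16x32
Op 2 fold_left: fold axis v@16; visible region now rows[0,16) x cols[0,16) = 16x16
Op 3 cut(10, 10): punch at orig (10,10); cuts so far [(10, 10)]; region rows[0,16) x cols[0,16) = 16x16
Op 4 cut(6, 12): punch at orig (6,12); cuts so far [(6, 12), (10, 10)]; region rows[0,16) x cols[0,16) = 16x16
Unfold 1 (reflect across v@16): 4 holes -> [(6, 12), (6, 19), (10, 10), (10, 21)]
Unfold 2 (reflect across h@16): 8 holes -> [(6, 12), (6, 19), (10, 10), (10, 21), (21, 10), (21, 21), (25, 12), (25, 19)]
Holes: [(6, 12), (6, 19), (10, 10), (10, 21), (21, 10), (21, 21), (25, 12), (25, 19)]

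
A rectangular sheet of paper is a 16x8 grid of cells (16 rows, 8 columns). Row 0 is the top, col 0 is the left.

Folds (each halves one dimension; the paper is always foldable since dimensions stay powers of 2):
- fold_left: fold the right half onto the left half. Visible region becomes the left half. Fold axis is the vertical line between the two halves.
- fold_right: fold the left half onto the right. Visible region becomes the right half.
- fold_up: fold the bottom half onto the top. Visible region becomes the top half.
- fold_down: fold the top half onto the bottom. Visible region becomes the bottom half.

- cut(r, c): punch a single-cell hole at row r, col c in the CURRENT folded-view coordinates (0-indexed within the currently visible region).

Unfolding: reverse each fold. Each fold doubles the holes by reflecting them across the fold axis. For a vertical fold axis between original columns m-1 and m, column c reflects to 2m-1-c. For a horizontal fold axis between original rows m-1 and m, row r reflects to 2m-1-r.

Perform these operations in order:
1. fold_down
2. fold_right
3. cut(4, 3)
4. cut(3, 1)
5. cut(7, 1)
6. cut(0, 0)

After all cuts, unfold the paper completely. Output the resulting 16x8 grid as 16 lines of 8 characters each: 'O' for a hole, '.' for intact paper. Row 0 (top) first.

Answer: ..O..O..
........
........
O......O
..O..O..
........
........
...OO...
...OO...
........
........
..O..O..
O......O
........
........
..O..O..

Derivation:
Op 1 fold_down: fold axis h@8; visible region now rows[8,16) x cols[0,8) = 8x8
Op 2 fold_right: fold axis v@4; visible region now rows[8,16) x cols[4,8) = 8x4
Op 3 cut(4, 3): punch at orig (12,7); cuts so far [(12, 7)]; region rows[8,16) x cols[4,8) = 8x4
Op 4 cut(3, 1): punch at orig (11,5); cuts so far [(11, 5), (12, 7)]; region rows[8,16) x cols[4,8) = 8x4
Op 5 cut(7, 1): punch at orig (15,5); cuts so far [(11, 5), (12, 7), (15, 5)]; region rows[8,16) x cols[4,8) = 8x4
Op 6 cut(0, 0): punch at orig (8,4); cuts so far [(8, 4), (11, 5), (12, 7), (15, 5)]; region rows[8,16) x cols[4,8) = 8x4
Unfold 1 (reflect across v@4): 8 holes -> [(8, 3), (8, 4), (11, 2), (11, 5), (12, 0), (12, 7), (15, 2), (15, 5)]
Unfold 2 (reflect across h@8): 16 holes -> [(0, 2), (0, 5), (3, 0), (3, 7), (4, 2), (4, 5), (7, 3), (7, 4), (8, 3), (8, 4), (11, 2), (11, 5), (12, 0), (12, 7), (15, 2), (15, 5)]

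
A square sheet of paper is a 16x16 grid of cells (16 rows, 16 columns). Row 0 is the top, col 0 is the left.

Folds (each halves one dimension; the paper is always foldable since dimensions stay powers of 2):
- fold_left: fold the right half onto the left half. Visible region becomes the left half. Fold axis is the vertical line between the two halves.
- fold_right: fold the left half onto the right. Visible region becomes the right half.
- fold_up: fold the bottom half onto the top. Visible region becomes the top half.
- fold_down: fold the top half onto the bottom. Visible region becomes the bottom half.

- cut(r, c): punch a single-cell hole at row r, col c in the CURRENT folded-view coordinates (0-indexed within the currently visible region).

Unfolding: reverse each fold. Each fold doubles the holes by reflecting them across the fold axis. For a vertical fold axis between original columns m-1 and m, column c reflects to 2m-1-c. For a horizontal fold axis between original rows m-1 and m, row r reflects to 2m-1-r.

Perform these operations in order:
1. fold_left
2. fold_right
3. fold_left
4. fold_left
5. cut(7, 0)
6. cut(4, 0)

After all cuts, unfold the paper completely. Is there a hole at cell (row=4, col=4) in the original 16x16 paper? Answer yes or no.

Answer: yes

Derivation:
Op 1 fold_left: fold axis v@8; visible region now rows[0,16) x cols[0,8) = 16x8
Op 2 fold_right: fold axis v@4; visible region now rows[0,16) x cols[4,8) = 16x4
Op 3 fold_left: fold axis v@6; visible region now rows[0,16) x cols[4,6) = 16x2
Op 4 fold_left: fold axis v@5; visible region now rows[0,16) x cols[4,5) = 16x1
Op 5 cut(7, 0): punch at orig (7,4); cuts so far [(7, 4)]; region rows[0,16) x cols[4,5) = 16x1
Op 6 cut(4, 0): punch at orig (4,4); cuts so far [(4, 4), (7, 4)]; region rows[0,16) x cols[4,5) = 16x1
Unfold 1 (reflect across v@5): 4 holes -> [(4, 4), (4, 5), (7, 4), (7, 5)]
Unfold 2 (reflect across v@6): 8 holes -> [(4, 4), (4, 5), (4, 6), (4, 7), (7, 4), (7, 5), (7, 6), (7, 7)]
Unfold 3 (reflect across v@4): 16 holes -> [(4, 0), (4, 1), (4, 2), (4, 3), (4, 4), (4, 5), (4, 6), (4, 7), (7, 0), (7, 1), (7, 2), (7, 3), (7, 4), (7, 5), (7, 6), (7, 7)]
Unfold 4 (reflect across v@8): 32 holes -> [(4, 0), (4, 1), (4, 2), (4, 3), (4, 4), (4, 5), (4, 6), (4, 7), (4, 8), (4, 9), (4, 10), (4, 11), (4, 12), (4, 13), (4, 14), (4, 15), (7, 0), (7, 1), (7, 2), (7, 3), (7, 4), (7, 5), (7, 6), (7, 7), (7, 8), (7, 9), (7, 10), (7, 11), (7, 12), (7, 13), (7, 14), (7, 15)]
Holes: [(4, 0), (4, 1), (4, 2), (4, 3), (4, 4), (4, 5), (4, 6), (4, 7), (4, 8), (4, 9), (4, 10), (4, 11), (4, 12), (4, 13), (4, 14), (4, 15), (7, 0), (7, 1), (7, 2), (7, 3), (7, 4), (7, 5), (7, 6), (7, 7), (7, 8), (7, 9), (7, 10), (7, 11), (7, 12), (7, 13), (7, 14), (7, 15)]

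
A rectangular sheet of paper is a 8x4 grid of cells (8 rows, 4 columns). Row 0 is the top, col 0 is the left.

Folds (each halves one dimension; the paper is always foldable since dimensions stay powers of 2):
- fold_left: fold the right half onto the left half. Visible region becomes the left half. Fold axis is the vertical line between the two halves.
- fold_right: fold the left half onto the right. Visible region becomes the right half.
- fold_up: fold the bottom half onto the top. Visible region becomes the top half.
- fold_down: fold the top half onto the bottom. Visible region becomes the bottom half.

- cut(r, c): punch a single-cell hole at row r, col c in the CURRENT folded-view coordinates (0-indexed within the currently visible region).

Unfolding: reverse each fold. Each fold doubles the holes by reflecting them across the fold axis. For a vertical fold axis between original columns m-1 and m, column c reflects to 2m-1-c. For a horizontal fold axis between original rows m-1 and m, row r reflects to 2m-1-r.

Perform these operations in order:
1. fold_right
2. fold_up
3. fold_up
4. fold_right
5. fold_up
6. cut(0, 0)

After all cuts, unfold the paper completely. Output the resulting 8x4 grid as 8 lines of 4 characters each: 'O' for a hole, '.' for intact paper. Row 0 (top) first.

Op 1 fold_right: fold axis v@2; visible region now rows[0,8) x cols[2,4) = 8x2
Op 2 fold_up: fold axis h@4; visible region now rows[0,4) x cols[2,4) = 4x2
Op 3 fold_up: fold axis h@2; visible region now rows[0,2) x cols[2,4) = 2x2
Op 4 fold_right: fold axis v@3; visible region now rows[0,2) x cols[3,4) = 2x1
Op 5 fold_up: fold axis h@1; visible region now rows[0,1) x cols[3,4) = 1x1
Op 6 cut(0, 0): punch at orig (0,3); cuts so far [(0, 3)]; region rows[0,1) x cols[3,4) = 1x1
Unfold 1 (reflect across h@1): 2 holes -> [(0, 3), (1, 3)]
Unfold 2 (reflect across v@3): 4 holes -> [(0, 2), (0, 3), (1, 2), (1, 3)]
Unfold 3 (reflect across h@2): 8 holes -> [(0, 2), (0, 3), (1, 2), (1, 3), (2, 2), (2, 3), (3, 2), (3, 3)]
Unfold 4 (reflect across h@4): 16 holes -> [(0, 2), (0, 3), (1, 2), (1, 3), (2, 2), (2, 3), (3, 2), (3, 3), (4, 2), (4, 3), (5, 2), (5, 3), (6, 2), (6, 3), (7, 2), (7, 3)]
Unfold 5 (reflect across v@2): 32 holes -> [(0, 0), (0, 1), (0, 2), (0, 3), (1, 0), (1, 1), (1, 2), (1, 3), (2, 0), (2, 1), (2, 2), (2, 3), (3, 0), (3, 1), (3, 2), (3, 3), (4, 0), (4, 1), (4, 2), (4, 3), (5, 0), (5, 1), (5, 2), (5, 3), (6, 0), (6, 1), (6, 2), (6, 3), (7, 0), (7, 1), (7, 2), (7, 3)]

Answer: OOOO
OOOO
OOOO
OOOO
OOOO
OOOO
OOOO
OOOO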